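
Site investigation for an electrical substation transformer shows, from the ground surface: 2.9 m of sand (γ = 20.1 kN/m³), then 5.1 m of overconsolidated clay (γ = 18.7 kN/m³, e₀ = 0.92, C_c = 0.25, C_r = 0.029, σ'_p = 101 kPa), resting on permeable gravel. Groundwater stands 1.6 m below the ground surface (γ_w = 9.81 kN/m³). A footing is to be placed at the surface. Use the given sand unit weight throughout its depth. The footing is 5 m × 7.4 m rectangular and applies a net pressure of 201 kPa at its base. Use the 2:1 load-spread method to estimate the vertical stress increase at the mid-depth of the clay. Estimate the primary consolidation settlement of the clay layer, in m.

S_c ≈ 0.0713 m

Mid-depth of clay below the ground surface: z = 2.9 + 5.1/2 = 5.45 m.
Total vertical stress at mid-clay: σ_v = 20.1×2.9 + 18.7×2.55 = 105.97 kPa.
Pore pressure: u = 9.81×(5.45 − 1.6) = 37.769 kPa.
Initial effective stress: σ'_0 = σ_v − u = 105.97 − 37.769 = 68.201 kPa.
Stress increase at mid-clay by the 2:1 spreading method:
Δσ = qBL/((B+z)(L+z)) = 201×5×7.4/((5+5.45)(7.4+5.45)) = 55.383 kPa
Final effective stress: σ'_f = 68.201 + 55.383 = 123.58 kPa.
σ'_f = 123.58 > σ'_p = 101 kPa, so the stress path crosses the preconsolidation pressure — recompression up to σ'_p, then virgin compression beyond:
S_c = H/(1+e₀)·[C_r·log₁₀(σ'_p/σ'_0) + C_c·log₁₀(σ'_f/σ'_p)]
    = 5.1/1.92 × [0.029×log₁₀(101/68.201) + 0.25×log₁₀(123.58/101)]
    = 2.6562 × [0.0049454 + 0.021907] = 0.07133 m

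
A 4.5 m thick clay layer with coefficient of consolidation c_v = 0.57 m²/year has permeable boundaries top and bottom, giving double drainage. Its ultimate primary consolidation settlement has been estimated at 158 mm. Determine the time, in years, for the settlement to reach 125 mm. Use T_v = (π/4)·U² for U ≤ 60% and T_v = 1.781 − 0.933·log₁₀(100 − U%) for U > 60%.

t ≈ 4.88 years

Drainage path length: H_d = H/2 = 2.25 m (double drainage).
U = S(t)/S_ult = 125/158 = 0.7911.
U > 60%: T_v = 1.781 − 0.933·log₁₀(100 − 79.114) = 0.54957.
t = T_v·H_d²/c_v = 0.54957×2.25²/0.57 = 4.881 years.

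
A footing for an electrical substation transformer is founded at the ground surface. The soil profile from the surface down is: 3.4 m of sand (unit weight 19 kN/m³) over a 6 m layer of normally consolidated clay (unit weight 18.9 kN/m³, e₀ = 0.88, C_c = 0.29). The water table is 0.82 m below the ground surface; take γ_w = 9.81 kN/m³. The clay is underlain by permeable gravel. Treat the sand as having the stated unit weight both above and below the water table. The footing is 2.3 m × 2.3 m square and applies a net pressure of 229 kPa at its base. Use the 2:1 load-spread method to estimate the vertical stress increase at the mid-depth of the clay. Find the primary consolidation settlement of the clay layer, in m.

Mid-depth of clay below the ground surface: z = 3.4 + 6/2 = 6.4 m.
Total vertical stress at mid-clay: σ_v = 19×3.4 + 18.9×3 = 121.3 kPa.
Pore pressure: u = 9.81×(6.4 − 0.82) = 54.74 kPa.
Initial effective stress: σ'_0 = σ_v − u = 121.3 − 54.74 = 66.56 kPa.
Stress increase at mid-clay by the 2:1 spreading method:
Δσ = qBL/((B+z)(L+z)) = 229×2.3×2.3/((2.3+6.4)(2.3+6.4)) = 16.005 kPa
Final effective stress: σ'_f = σ'_0 + Δσ = 66.56 + 16.005 = 82.565 kPa.
Normally consolidated clay, so the full stress increment lies on the virgin compression line:
S_c = C_c·H/(1+e₀)·log₁₀(σ'_f/σ'_0) = 0.29×6/(1+0.88)×log₁₀(82.565/66.56)
    = 0.92553 × 0.093583 = 0.08661 m

S_c ≈ 0.0866 m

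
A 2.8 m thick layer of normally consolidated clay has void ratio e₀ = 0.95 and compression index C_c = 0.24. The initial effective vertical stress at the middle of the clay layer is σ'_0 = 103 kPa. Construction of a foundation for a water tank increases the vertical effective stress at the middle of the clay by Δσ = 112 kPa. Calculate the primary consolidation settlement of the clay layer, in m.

S_c ≈ 0.11 m

Final effective stress: σ'_f = σ'_0 + Δσ = 103 + 112 = 215 kPa.
Normally consolidated clay, so the full stress increment lies on the virgin compression line:
S_c = C_c·H/(1+e₀)·log₁₀(σ'_f/σ'_0) = 0.24×2.8/(1+0.95)×log₁₀(215/103)
    = 0.34462 × 0.3196 = 0.1101 m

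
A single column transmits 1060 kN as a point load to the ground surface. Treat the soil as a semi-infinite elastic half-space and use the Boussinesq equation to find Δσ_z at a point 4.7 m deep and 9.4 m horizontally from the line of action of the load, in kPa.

Boussinesq vertical stress below a point load on an elastic half-space:
Δσ_z = 3P/(2πz²) · [1 + (r/z)²]^(−5/2)
r/z = 9.4/4.7 = 2; [1+(r/z)²]^(−5/2) = 0.017889.
Δσ_z = 3×1060/(2π×4.7²) × 0.017889 = 22.911 × 0.017889 = 0.4099 kPa

Δσ_z ≈ 0.41 kPa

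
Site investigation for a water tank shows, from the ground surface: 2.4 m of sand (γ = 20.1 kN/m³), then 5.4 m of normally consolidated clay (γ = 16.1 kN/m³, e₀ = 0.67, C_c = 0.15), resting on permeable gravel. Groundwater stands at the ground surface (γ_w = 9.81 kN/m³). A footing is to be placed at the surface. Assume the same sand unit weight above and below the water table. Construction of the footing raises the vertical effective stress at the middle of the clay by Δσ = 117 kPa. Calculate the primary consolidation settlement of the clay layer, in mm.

Mid-depth of clay below the ground surface: z = 2.4 + 5.4/2 = 5.1 m.
Total vertical stress at mid-clay: σ_v = 20.1×2.4 + 16.1×2.7 = 91.71 kPa.
Pore pressure: u = 9.81×(5.1 − 0) = 50.031 kPa.
Initial effective stress: σ'_0 = σ_v − u = 91.71 − 50.031 = 41.679 kPa.
Final effective stress: σ'_f = σ'_0 + Δσ = 41.679 + 117 = 158.68 kPa.
Normally consolidated clay, so the full stress increment lies on the virgin compression line:
S_c = C_c·H/(1+e₀)·log₁₀(σ'_f/σ'_0) = 0.15×5.4/(1+0.67)×log₁₀(158.68/41.679)
    = 0.48503 × 0.5806 = 0.2816 m

S_c ≈ 282 mm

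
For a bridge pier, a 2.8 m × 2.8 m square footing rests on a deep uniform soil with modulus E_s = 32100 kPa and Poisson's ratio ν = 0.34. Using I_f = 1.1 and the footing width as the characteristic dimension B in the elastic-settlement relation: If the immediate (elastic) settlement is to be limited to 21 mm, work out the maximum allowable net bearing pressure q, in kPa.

q ≈ 247 kPa

S_e = q·B·(1−ν²)/E_s · I_f  ⇒  q = S_e·E_s / (B·(1−ν²)·I_f).
q = 0.021 × 32100 / (2.8 × 0.8844 × 1.1) = 247.5 kPa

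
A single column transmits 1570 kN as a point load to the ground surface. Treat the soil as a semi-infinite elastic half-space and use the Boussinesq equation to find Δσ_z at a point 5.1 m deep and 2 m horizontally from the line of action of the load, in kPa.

Boussinesq vertical stress below a point load on an elastic half-space:
Δσ_z = 3P/(2πz²) · [1 + (r/z)²]^(−5/2)
r/z = 2/5.1 = 0.39216; [1+(r/z)²]^(−5/2) = 0.69934.
Δσ_z = 3×1570/(2π×5.1²) × 0.69934 = 28.82 × 0.69934 = 20.15 kPa

Δσ_z ≈ 20.2 kPa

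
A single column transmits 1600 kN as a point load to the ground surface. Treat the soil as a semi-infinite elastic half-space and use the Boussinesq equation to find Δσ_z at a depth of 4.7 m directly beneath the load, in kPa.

Boussinesq vertical stress below a point load on an elastic half-space:
Δσ_z = 3P/(2πz²) · [1 + (r/z)²]^(−5/2)
r/z = 0/4.7 = 0; [1+(r/z)²]^(−5/2) = 1.
Δσ_z = 3×1600/(2π×4.7²) × 1 = 34.583 × 1 = 34.58 kPa

Δσ_z ≈ 34.6 kPa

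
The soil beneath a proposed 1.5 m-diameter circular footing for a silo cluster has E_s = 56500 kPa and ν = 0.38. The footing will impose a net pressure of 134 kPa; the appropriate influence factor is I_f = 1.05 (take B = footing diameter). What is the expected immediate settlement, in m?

Immediate (elastic) settlement: S_e = q·B·(1−ν²)/E_s · I_f.
S_e = 134 × 1.5 × (1 − 0.38²) / 56500 × 1.05
    = 134 × 1.5 × 0.8556 / 56500 × 1.05
    = 0.003196 m

S_e ≈ 0.0032 m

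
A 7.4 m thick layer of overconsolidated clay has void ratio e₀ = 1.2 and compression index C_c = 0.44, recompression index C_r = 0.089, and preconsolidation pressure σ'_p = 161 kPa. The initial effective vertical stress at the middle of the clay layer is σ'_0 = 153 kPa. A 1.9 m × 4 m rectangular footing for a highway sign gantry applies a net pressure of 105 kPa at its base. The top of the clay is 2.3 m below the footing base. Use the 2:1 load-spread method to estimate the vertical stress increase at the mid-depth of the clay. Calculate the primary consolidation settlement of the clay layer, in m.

S_c ≈ 0.015 m

Mid-depth of clay below the footing base: z = 2.3 + 7.4/2 = 6 m.
Stress increase at mid-clay by the 2:1 spreading method:
Δσ = qBL/((B+z)(L+z)) = 105×1.9×4/((1.9+6)(4+6)) = 10.101 kPa
Final effective stress: σ'_f = 153 + 10.101 = 163.1 kPa.
σ'_f = 163.1 > σ'_p = 161 kPa, so the stress path crosses the preconsolidation pressure — recompression up to σ'_p, then virgin compression beyond:
S_c = H/(1+e₀)·[C_r·log₁₀(σ'_p/σ'_0) + C_c·log₁₀(σ'_f/σ'_p)]
    = 7.4/2.2 × [0.089×log₁₀(161/153) + 0.44×log₁₀(163.1/161)]
    = 3.3636 × [0.00197 + 0.0024764] = 0.01496 m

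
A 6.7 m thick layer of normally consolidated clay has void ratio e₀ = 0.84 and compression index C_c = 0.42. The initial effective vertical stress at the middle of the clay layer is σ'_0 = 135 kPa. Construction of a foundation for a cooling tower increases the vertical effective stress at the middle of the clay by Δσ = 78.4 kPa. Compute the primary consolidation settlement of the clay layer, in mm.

S_c ≈ 304 mm

Final effective stress: σ'_f = σ'_0 + Δσ = 135 + 78.4 = 213.4 kPa.
Normally consolidated clay, so the full stress increment lies on the virgin compression line:
S_c = C_c·H/(1+e₀)·log₁₀(σ'_f/σ'_0) = 0.42×6.7/(1+0.84)×log₁₀(213.4/135)
    = 1.5293 × 0.19886 = 0.3041 m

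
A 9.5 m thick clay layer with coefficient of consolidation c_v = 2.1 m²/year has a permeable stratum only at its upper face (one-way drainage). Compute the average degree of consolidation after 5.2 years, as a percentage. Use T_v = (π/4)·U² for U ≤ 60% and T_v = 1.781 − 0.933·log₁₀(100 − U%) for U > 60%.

U ≈ 39.3 %

Drainage path length: H_d = H = 9.5 m (single drainage).
T_v = c_v·t/H_d² = 2.1×5.2/9.5² = 0.121.
T_v = 0.121 corresponds to the U ≤ 60% branch:
U = √(4T_v/π) = 0.3925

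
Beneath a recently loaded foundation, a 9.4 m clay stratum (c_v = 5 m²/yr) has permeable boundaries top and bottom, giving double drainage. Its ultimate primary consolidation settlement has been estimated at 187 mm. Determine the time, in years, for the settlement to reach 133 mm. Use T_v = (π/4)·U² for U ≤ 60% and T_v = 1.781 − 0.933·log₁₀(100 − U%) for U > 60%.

t ≈ 1.85 years

Drainage path length: H_d = H/2 = 4.7 m (double drainage).
U = S(t)/S_ult = 133/187 = 0.7112.
U > 60%: T_v = 1.781 − 0.933·log₁₀(100 − 71.123) = 0.4183.
t = T_v·H_d²/c_v = 0.4183×4.7²/5 = 1.848 years.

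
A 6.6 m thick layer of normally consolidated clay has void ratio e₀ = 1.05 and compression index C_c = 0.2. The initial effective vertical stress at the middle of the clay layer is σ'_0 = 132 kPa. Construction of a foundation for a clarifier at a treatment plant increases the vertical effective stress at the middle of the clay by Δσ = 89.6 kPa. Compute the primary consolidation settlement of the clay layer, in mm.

S_c ≈ 145 mm

Final effective stress: σ'_f = σ'_0 + Δσ = 132 + 89.6 = 221.6 kPa.
Normally consolidated clay, so the full stress increment lies on the virgin compression line:
S_c = C_c·H/(1+e₀)·log₁₀(σ'_f/σ'_0) = 0.2×6.6/(1+1.05)×log₁₀(221.6/132)
    = 0.6439 × 0.225 = 0.1449 m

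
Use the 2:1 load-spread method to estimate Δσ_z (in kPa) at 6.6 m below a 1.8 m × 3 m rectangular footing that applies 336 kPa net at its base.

By the 2:1 method the load spreads at 1 horizontal : 2 vertical, so at depth z the loaded area has grown by z in each plan dimension:
Δσ = qBL/((B+z)(L+z)) = 336×1.8×3/((1.8+6.6)(3+6.6)) = 22.5 kPa

Δσ_z ≈ 22.5 kPa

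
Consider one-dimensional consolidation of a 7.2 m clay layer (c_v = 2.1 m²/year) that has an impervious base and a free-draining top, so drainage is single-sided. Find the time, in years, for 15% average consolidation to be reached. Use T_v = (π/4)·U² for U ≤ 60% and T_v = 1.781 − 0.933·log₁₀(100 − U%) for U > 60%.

t ≈ 0.436 years

Drainage path length: H_d = H = 7.2 m (single drainage).
U ≤ 60%: T_v = (π/4)·U² = (π/4)×0.15² = 0.017671.
t = T_v·H_d²/c_v = 0.017671×7.2²/2.1 = 0.4362 years.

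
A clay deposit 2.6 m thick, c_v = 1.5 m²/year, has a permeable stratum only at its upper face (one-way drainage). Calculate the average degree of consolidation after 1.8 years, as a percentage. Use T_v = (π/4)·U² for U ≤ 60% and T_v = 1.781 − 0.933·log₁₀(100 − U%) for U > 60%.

U ≈ 69.7 %

Drainage path length: H_d = H = 2.6 m (single drainage).
T_v = c_v·t/H_d² = 1.5×1.8/2.6² = 0.39941.
T_v = 0.39941 corresponds to the U > 60% branch:
U = 1 − 10^((1.781 − T_v)/0.933)/100 = 0.6974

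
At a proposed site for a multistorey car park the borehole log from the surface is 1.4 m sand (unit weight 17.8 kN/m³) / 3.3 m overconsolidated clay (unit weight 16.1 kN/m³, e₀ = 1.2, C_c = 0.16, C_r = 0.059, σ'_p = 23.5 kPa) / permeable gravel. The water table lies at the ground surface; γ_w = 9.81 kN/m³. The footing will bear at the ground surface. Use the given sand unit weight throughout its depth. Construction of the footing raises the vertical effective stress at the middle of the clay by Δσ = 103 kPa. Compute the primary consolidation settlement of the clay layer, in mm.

Mid-depth of clay below the ground surface: z = 1.4 + 3.3/2 = 3.05 m.
Total vertical stress at mid-clay: σ_v = 17.8×1.4 + 16.1×1.65 = 51.485 kPa.
Pore pressure: u = 9.81×(3.05 − 0) = 29.921 kPa.
Initial effective stress: σ'_0 = σ_v − u = 51.485 − 29.921 = 21.564 kPa.
Final effective stress: σ'_f = 21.564 + 103 = 124.56 kPa.
σ'_f = 124.56 > σ'_p = 23.5 kPa, so the stress path crosses the preconsolidation pressure — recompression up to σ'_p, then virgin compression beyond:
S_c = H/(1+e₀)·[C_r·log₁₀(σ'_p/σ'_0) + C_c·log₁₀(σ'_f/σ'_p)]
    = 3.3/2.2 × [0.059×log₁₀(23.5/21.564) + 0.16×log₁₀(124.56/23.5)]
    = 1.5 × [0.002203 + 0.11589] = 0.1771 m

S_c ≈ 177 mm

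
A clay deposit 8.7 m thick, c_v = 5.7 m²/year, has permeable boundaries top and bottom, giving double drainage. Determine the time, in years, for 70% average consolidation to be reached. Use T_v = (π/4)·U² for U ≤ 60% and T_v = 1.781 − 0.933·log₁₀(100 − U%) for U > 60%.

Drainage path length: H_d = H/2 = 4.35 m (double drainage).
U > 60%: T_v = 1.781 − 0.933·log₁₀(100 − 70) = 0.40285.
t = T_v·H_d²/c_v = 0.40285×4.35²/5.7 = 1.337 years.

t ≈ 1.34 years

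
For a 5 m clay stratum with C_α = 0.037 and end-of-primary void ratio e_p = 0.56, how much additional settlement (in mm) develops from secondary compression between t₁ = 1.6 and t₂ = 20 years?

Secondary compression: S_s = C_α·H/(1+e_p)·log₁₀(t₂/t₁)
S_s = 0.037×5/(1+0.56)×log₁₀(20/1.6)
    = 0.1186 × 1.097 = 0.1301 m

S_s ≈ 130 mm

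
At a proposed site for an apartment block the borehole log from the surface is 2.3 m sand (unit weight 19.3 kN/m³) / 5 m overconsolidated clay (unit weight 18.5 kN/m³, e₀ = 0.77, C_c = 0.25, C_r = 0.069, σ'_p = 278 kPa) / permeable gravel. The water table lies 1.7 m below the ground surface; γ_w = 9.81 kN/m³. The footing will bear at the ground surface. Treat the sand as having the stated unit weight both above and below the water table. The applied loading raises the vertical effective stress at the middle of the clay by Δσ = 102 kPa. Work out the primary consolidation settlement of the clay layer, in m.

S_c ≈ 0.0839 m

Mid-depth of clay below the ground surface: z = 2.3 + 5/2 = 4.8 m.
Total vertical stress at mid-clay: σ_v = 19.3×2.3 + 18.5×2.5 = 90.64 kPa.
Pore pressure: u = 9.81×(4.8 − 1.7) = 30.411 kPa.
Initial effective stress: σ'_0 = σ_v − u = 90.64 − 30.411 = 60.229 kPa.
Final effective stress: σ'_f = 60.229 + 102 = 162.23 kPa.
σ'_f = 162.23 ≤ σ'_p = 278 kPa, so the clay remains overconsolidated and only the recompression index applies:
S_c = C_r·H/(1+e₀)·log₁₀(σ'_f/σ'_0) = 0.069×5/1.77×log₁₀(162.23/60.229)
    = 0.19492 × 0.43033 = 0.08388 m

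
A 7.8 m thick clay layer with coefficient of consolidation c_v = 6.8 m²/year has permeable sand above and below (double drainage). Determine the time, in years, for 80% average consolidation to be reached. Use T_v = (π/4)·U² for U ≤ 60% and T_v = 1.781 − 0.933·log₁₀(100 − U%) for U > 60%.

t ≈ 1.27 years

Drainage path length: H_d = H/2 = 3.9 m (double drainage).
U > 60%: T_v = 1.781 − 0.933·log₁₀(100 − 80) = 0.56714.
t = T_v·H_d²/c_v = 0.56714×3.9²/6.8 = 1.269 years.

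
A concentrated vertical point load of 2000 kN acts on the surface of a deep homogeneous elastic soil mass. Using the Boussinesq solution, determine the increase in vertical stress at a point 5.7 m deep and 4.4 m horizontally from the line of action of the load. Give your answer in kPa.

Δσ_z ≈ 9.14 kPa

Boussinesq vertical stress below a point load on an elastic half-space:
Δσ_z = 3P/(2πz²) · [1 + (r/z)²]^(−5/2)
r/z = 4.4/5.7 = 0.77193; [1+(r/z)²]^(−5/2) = 0.31082.
Δσ_z = 3×2000/(2π×5.7²) × 0.31082 = 29.391 × 0.31082 = 9.135 kPa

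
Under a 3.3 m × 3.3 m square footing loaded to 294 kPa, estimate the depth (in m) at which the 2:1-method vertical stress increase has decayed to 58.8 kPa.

2:1 spreading — at depth z the loaded area has grown by z in each plan dimension:
qB²/(B+z)² = Δσ_z ⇒ z = B(√(q/Δσ_z) − 1) = 3.3×(√(294/58.8) − 1) = 4.079 m

z ≈ 4.08 m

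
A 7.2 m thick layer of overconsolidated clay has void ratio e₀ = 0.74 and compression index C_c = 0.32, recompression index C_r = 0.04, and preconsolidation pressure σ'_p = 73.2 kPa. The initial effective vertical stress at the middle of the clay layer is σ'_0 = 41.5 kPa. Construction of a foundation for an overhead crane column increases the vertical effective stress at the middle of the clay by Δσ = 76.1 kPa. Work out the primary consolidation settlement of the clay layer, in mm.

S_c ≈ 313 mm

Final effective stress: σ'_f = 41.5 + 76.1 = 117.6 kPa.
σ'_f = 117.6 > σ'_p = 73.2 kPa, so the stress path crosses the preconsolidation pressure — recompression up to σ'_p, then virgin compression beyond:
S_c = H/(1+e₀)·[C_r·log₁₀(σ'_p/σ'_0) + C_c·log₁₀(σ'_f/σ'_p)]
    = 7.2/1.74 × [0.04×log₁₀(73.2/41.5) + 0.32×log₁₀(117.6/73.2)]
    = 4.1379 × [0.0098585 + 0.065887] = 0.3134 m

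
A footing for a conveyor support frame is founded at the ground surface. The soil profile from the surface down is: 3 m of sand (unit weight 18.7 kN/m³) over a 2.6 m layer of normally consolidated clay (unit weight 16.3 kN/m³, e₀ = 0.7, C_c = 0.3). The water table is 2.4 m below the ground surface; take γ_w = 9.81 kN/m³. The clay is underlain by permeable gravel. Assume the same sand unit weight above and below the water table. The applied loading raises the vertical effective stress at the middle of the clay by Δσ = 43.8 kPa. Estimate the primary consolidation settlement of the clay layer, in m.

Mid-depth of clay below the ground surface: z = 3 + 2.6/2 = 4.3 m.
Total vertical stress at mid-clay: σ_v = 18.7×3 + 16.3×1.3 = 77.29 kPa.
Pore pressure: u = 9.81×(4.3 − 2.4) = 18.639 kPa.
Initial effective stress: σ'_0 = σ_v − u = 77.29 − 18.639 = 58.651 kPa.
Final effective stress: σ'_f = σ'_0 + Δσ = 58.651 + 43.8 = 102.45 kPa.
Normally consolidated clay, so the full stress increment lies on the virgin compression line:
S_c = C_c·H/(1+e₀)·log₁₀(σ'_f/σ'_0) = 0.3×2.6/(1+0.7)×log₁₀(102.45/58.651)
    = 0.45882 × 0.24224 = 0.1111 m

S_c ≈ 0.111 m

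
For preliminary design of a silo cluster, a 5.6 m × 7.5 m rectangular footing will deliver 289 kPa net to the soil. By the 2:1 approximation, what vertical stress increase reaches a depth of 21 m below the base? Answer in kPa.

By the 2:1 method the load spreads at 1 horizontal : 2 vertical, so at depth z the loaded area has grown by z in each plan dimension:
Δσ = qBL/((B+z)(L+z)) = 289×5.6×7.5/((5.6+21)(7.5+21)) = 16.011 kPa

Δσ_z ≈ 16 kPa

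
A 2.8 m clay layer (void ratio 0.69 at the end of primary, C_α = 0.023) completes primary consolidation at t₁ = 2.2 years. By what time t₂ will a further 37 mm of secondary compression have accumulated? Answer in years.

S_s = C_α·H/(1+e_p)·log₁₀(t₂/t₁) ⇒ log₁₀(t₂/t₁) = S_s·(1+e_p)/(C_α·H).
log₁₀(t₂/t₁) = 0.037 × (1+0.69) / (0.023×2.8) = 0.971
t₂ = t₁ × 10^0.971 = 2.2 × 9.353 = 20.58 years

t₂ ≈ 20.6 years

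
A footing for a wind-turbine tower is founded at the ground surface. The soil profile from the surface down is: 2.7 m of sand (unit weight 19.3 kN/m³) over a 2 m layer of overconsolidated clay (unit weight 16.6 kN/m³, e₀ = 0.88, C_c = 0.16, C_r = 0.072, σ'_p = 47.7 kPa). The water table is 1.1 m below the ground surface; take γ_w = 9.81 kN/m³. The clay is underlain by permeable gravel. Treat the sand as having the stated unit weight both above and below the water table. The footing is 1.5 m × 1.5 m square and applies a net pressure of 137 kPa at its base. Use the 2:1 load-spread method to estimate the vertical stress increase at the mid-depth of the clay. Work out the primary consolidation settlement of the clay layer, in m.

S_c ≈ 0.0133 m

Mid-depth of clay below the ground surface: z = 2.7 + 2/2 = 3.7 m.
Total vertical stress at mid-clay: σ_v = 19.3×2.7 + 16.6×1 = 68.71 kPa.
Pore pressure: u = 9.81×(3.7 − 1.1) = 25.506 kPa.
Initial effective stress: σ'_0 = σ_v − u = 68.71 − 25.506 = 43.204 kPa.
Stress increase at mid-clay by the 2:1 spreading method:
Δσ = qBL/((B+z)(L+z)) = 137×1.5×1.5/((1.5+3.7)(1.5+3.7)) = 11.4 kPa
Final effective stress: σ'_f = 43.204 + 11.4 = 54.604 kPa.
σ'_f = 54.604 > σ'_p = 47.7 kPa, so the stress path crosses the preconsolidation pressure — recompression up to σ'_p, then virgin compression beyond:
S_c = H/(1+e₀)·[C_r·log₁₀(σ'_p/σ'_0) + C_c·log₁₀(σ'_f/σ'_p)]
    = 2/1.88 × [0.072×log₁₀(47.7/43.204) + 0.16×log₁₀(54.604/47.7)]
    = 1.0638 × [0.0030956 + 0.009393] = 0.01329 m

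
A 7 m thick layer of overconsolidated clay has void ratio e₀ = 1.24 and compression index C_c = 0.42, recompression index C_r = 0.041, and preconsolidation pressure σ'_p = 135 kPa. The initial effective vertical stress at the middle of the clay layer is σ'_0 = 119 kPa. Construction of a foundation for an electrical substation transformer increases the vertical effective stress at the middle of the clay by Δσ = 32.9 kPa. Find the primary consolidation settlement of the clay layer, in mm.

S_c ≈ 74.3 mm

Final effective stress: σ'_f = 119 + 32.9 = 151.9 kPa.
σ'_f = 151.9 > σ'_p = 135 kPa, so the stress path crosses the preconsolidation pressure — recompression up to σ'_p, then virgin compression beyond:
S_c = H/(1+e₀)·[C_r·log₁₀(σ'_p/σ'_0) + C_c·log₁₀(σ'_f/σ'_p)]
    = 7/2.24 × [0.041×log₁₀(135/119) + 0.42×log₁₀(151.9/135)]
    = 3.125 × [0.0022463 + 0.021514] = 0.07425 m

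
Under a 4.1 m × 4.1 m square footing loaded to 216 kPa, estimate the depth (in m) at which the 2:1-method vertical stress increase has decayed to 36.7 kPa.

z ≈ 5.85 m

2:1 spreading — at depth z the loaded area has grown by z in each plan dimension:
qB²/(B+z)² = Δσ_z ⇒ z = B(√(q/Δσ_z) − 1) = 4.1×(√(216/36.7) − 1) = 5.847 m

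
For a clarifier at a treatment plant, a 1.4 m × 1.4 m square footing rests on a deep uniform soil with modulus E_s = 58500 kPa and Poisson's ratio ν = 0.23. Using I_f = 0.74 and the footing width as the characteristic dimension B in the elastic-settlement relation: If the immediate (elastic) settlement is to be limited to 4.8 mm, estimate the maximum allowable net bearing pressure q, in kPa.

q ≈ 286 kPa

S_e = q·B·(1−ν²)/E_s · I_f  ⇒  q = S_e·E_s / (B·(1−ν²)·I_f).
q = 0.0048 × 58500 / (1.4 × 0.9471 × 0.74) = 286.2 kPa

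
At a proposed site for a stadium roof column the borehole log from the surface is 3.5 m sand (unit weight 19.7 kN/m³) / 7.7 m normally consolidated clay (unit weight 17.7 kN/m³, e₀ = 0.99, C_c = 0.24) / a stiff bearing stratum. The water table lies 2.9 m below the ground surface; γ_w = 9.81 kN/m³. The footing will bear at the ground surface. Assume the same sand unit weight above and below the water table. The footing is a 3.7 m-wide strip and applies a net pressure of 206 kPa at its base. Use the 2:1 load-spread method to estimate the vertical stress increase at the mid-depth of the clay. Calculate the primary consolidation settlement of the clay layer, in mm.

S_c ≈ 223 mm

Mid-depth of clay below the ground surface: z = 3.5 + 7.7/2 = 7.35 m.
Total vertical stress at mid-clay: σ_v = 19.7×3.5 + 17.7×3.85 = 137.09 kPa.
Pore pressure: u = 9.81×(7.35 − 2.9) = 43.655 kPa.
Initial effective stress: σ'_0 = σ_v − u = 137.09 − 43.655 = 93.435 kPa.
Stress increase at mid-clay by the 2:1 spreading method:
Δσ = qB/(B+z) = 206×3.7/(3.7+7.35) = 68.977 kPa
Final effective stress: σ'_f = σ'_0 + Δσ = 93.435 + 68.977 = 162.41 kPa.
Normally consolidated clay, so the full stress increment lies on the virgin compression line:
S_c = C_c·H/(1+e₀)·log₁₀(σ'_f/σ'_0) = 0.24×7.7/(1+0.99)×log₁₀(162.41/93.435)
    = 0.92864 × 0.2401 = 0.223 m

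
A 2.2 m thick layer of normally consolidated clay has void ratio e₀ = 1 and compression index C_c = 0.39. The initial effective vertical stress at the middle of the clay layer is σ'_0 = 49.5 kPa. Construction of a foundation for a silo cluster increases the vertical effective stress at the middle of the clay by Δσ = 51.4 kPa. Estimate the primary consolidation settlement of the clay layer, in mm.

S_c ≈ 133 mm

Final effective stress: σ'_f = σ'_0 + Δσ = 49.5 + 51.4 = 100.9 kPa.
Normally consolidated clay, so the full stress increment lies on the virgin compression line:
S_c = C_c·H/(1+e₀)·log₁₀(σ'_f/σ'_0) = 0.39×2.2/(1+1)×log₁₀(100.9/49.5)
    = 0.429 × 0.30929 = 0.1327 m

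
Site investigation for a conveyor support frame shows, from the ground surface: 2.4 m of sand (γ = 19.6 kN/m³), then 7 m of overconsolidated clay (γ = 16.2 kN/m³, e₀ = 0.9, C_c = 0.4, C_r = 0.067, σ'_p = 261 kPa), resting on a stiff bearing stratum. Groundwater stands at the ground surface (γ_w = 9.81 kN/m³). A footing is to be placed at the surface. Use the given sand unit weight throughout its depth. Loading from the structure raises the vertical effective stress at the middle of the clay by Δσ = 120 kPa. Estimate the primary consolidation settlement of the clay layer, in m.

S_c ≈ 0.138 m

Mid-depth of clay below the ground surface: z = 2.4 + 7/2 = 5.9 m.
Total vertical stress at mid-clay: σ_v = 19.6×2.4 + 16.2×3.5 = 103.74 kPa.
Pore pressure: u = 9.81×(5.9 − 0) = 57.879 kPa.
Initial effective stress: σ'_0 = σ_v − u = 103.74 − 57.879 = 45.861 kPa.
Final effective stress: σ'_f = 45.861 + 120 = 165.86 kPa.
σ'_f = 165.86 ≤ σ'_p = 261 kPa, so the clay remains overconsolidated and only the recompression index applies:
S_c = C_r·H/(1+e₀)·log₁₀(σ'_f/σ'_0) = 0.067×7/1.9×log₁₀(165.86/45.861)
    = 0.24684 × 0.5583 = 0.1378 m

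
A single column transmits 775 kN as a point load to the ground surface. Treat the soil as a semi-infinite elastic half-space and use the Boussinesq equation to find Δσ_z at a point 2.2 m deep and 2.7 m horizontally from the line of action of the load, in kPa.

Δσ_z ≈ 7.69 kPa

Boussinesq vertical stress below a point load on an elastic half-space:
Δσ_z = 3P/(2πz²) · [1 + (r/z)²]^(−5/2)
r/z = 2.7/2.2 = 1.2273; [1+(r/z)²]^(−5/2) = 0.10057.
Δσ_z = 3×775/(2π×2.2²) × 0.10057 = 76.454 × 0.10057 = 7.689 kPa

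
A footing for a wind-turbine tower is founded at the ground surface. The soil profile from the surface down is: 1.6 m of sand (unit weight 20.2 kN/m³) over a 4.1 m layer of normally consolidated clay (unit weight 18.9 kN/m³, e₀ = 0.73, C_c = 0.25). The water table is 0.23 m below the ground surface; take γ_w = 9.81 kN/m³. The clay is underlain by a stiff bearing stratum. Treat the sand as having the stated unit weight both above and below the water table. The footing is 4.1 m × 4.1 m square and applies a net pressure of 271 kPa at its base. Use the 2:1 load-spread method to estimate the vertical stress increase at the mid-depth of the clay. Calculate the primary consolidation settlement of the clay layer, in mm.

S_c ≈ 285 mm

Mid-depth of clay below the ground surface: z = 1.6 + 4.1/2 = 3.65 m.
Total vertical stress at mid-clay: σ_v = 20.2×1.6 + 18.9×2.05 = 71.065 kPa.
Pore pressure: u = 9.81×(3.65 − 0.23) = 33.55 kPa.
Initial effective stress: σ'_0 = σ_v − u = 71.065 − 33.55 = 37.515 kPa.
Stress increase at mid-clay by the 2:1 spreading method:
Δσ = qBL/((B+z)(L+z)) = 271×4.1×4.1/((4.1+3.65)(4.1+3.65)) = 75.846 kPa
Final effective stress: σ'_f = σ'_0 + Δσ = 37.515 + 75.846 = 113.36 kPa.
Normally consolidated clay, so the full stress increment lies on the virgin compression line:
S_c = C_c·H/(1+e₀)·log₁₀(σ'_f/σ'_0) = 0.25×4.1/(1+0.73)×log₁₀(113.36/37.515)
    = 0.59249 × 0.48025 = 0.2845 m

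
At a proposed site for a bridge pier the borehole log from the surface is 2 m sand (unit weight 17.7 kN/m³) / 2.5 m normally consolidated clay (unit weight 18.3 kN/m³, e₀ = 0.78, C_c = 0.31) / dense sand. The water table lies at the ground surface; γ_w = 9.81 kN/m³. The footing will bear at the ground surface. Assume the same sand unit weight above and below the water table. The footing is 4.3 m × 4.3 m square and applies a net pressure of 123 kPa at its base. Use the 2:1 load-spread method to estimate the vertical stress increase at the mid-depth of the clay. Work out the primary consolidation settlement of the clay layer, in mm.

S_c ≈ 174 mm

Mid-depth of clay below the ground surface: z = 2 + 2.5/2 = 3.25 m.
Total vertical stress at mid-clay: σ_v = 17.7×2 + 18.3×1.25 = 58.275 kPa.
Pore pressure: u = 9.81×(3.25 − 0) = 31.883 kPa.
Initial effective stress: σ'_0 = σ_v − u = 58.275 − 31.883 = 26.392 kPa.
Stress increase at mid-clay by the 2:1 spreading method:
Δσ = qBL/((B+z)(L+z)) = 123×4.3×4.3/((4.3+3.25)(4.3+3.25)) = 39.898 kPa
Final effective stress: σ'_f = σ'_0 + Δσ = 26.392 + 39.898 = 66.29 kPa.
Normally consolidated clay, so the full stress increment lies on the virgin compression line:
S_c = C_c·H/(1+e₀)·log₁₀(σ'_f/σ'_0) = 0.31×2.5/(1+0.78)×log₁₀(66.29/26.392)
    = 0.43539 × 0.39998 = 0.1741 m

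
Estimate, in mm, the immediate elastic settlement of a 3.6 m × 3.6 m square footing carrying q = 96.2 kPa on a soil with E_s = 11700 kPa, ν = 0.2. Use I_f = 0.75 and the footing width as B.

Immediate (elastic) settlement: S_e = q·B·(1−ν²)/E_s · I_f.
S_e = 96.2 × 3.6 × (1 − 0.2²) / 11700 × 0.75
    = 96.2 × 3.6 × 0.96 / 11700 × 0.75
    = 0.02131 m = 21.31 mm

S_e ≈ 21.3 mm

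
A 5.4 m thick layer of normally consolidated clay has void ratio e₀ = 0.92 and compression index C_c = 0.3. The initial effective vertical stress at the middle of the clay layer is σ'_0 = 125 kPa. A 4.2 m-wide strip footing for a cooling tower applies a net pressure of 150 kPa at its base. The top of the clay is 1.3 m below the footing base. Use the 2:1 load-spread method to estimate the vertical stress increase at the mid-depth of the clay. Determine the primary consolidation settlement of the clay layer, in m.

S_c ≈ 0.176 m

Mid-depth of clay below the footing base: z = 1.3 + 5.4/2 = 4 m.
Stress increase at mid-clay by the 2:1 spreading method:
Δσ = qB/(B+z) = 150×4.2/(4.2+4) = 76.829 kPa
Final effective stress: σ'_f = σ'_0 + Δσ = 125 + 76.829 = 201.83 kPa.
Normally consolidated clay, so the full stress increment lies on the virgin compression line:
S_c = C_c·H/(1+e₀)·log₁₀(σ'_f/σ'_0) = 0.3×5.4/(1+0.92)×log₁₀(201.83/125)
    = 0.84375 × 0.20808 = 0.1756 m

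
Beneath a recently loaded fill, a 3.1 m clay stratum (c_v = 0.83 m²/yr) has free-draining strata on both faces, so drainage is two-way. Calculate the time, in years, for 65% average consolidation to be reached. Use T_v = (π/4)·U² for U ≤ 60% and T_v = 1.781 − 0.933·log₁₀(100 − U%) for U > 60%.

Drainage path length: H_d = H/2 = 1.55 m (double drainage).
U > 60%: T_v = 1.781 − 0.933·log₁₀(100 − 65) = 0.34038.
t = T_v·H_d²/c_v = 0.34038×1.55²/0.83 = 0.9853 years.

t ≈ 0.985 years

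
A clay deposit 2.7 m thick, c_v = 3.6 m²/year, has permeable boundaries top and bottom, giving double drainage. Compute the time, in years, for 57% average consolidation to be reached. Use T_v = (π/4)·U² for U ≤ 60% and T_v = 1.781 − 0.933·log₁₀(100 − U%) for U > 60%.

t ≈ 0.129 years

Drainage path length: H_d = H/2 = 1.35 m (double drainage).
U ≤ 60%: T_v = (π/4)·U² = (π/4)×0.57² = 0.25518.
t = T_v·H_d²/c_v = 0.25518×1.35²/3.6 = 0.1292 years.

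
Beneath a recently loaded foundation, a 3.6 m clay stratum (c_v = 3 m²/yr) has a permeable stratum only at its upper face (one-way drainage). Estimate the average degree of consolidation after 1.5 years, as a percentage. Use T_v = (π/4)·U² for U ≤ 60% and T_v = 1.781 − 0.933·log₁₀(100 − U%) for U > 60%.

U ≈ 65.6 %

Drainage path length: H_d = H = 3.6 m (single drainage).
T_v = c_v·t/H_d² = 3×1.5/3.6² = 0.34722.
T_v = 0.34722 corresponds to the U > 60% branch:
U = 1 − 10^((1.781 − T_v)/0.933)/100 = 0.6559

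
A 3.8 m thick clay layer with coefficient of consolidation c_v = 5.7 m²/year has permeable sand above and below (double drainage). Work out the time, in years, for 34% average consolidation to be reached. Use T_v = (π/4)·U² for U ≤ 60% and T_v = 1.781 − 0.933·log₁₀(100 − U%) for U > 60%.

t ≈ 0.0575 years

Drainage path length: H_d = H/2 = 1.9 m (double drainage).
U ≤ 60%: T_v = (π/4)·U² = (π/4)×0.34² = 0.090792.
t = T_v·H_d²/c_v = 0.090792×1.9²/5.7 = 0.0575 years.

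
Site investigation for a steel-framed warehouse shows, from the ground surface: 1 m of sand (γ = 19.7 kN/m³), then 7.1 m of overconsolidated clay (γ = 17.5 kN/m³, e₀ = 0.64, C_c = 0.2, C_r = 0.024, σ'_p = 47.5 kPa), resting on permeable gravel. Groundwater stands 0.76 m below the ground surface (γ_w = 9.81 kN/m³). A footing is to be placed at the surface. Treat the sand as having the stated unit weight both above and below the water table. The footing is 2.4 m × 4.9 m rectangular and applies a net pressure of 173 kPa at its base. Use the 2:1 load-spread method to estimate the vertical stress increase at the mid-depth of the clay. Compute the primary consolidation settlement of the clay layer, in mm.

S_c ≈ 178 mm

Mid-depth of clay below the ground surface: z = 1 + 7.1/2 = 4.55 m.
Total vertical stress at mid-clay: σ_v = 19.7×1 + 17.5×3.55 = 81.825 kPa.
Pore pressure: u = 9.81×(4.55 − 0.76) = 37.18 kPa.
Initial effective stress: σ'_0 = σ_v − u = 81.825 − 37.18 = 44.645 kPa.
Stress increase at mid-clay by the 2:1 spreading method:
Δσ = qBL/((B+z)(L+z)) = 173×2.4×4.9/((2.4+4.55)(4.9+4.55)) = 30.977 kPa
Final effective stress: σ'_f = 44.645 + 30.977 = 75.622 kPa.
σ'_f = 75.622 > σ'_p = 47.5 kPa, so the stress path crosses the preconsolidation pressure — recompression up to σ'_p, then virgin compression beyond:
S_c = H/(1+e₀)·[C_r·log₁₀(σ'_p/σ'_0) + C_c·log₁₀(σ'_f/σ'_p)]
    = 7.1/1.64 × [0.024×log₁₀(47.5/44.645) + 0.2×log₁₀(75.622/47.5)]
    = 4.3293 × [0.0006461 + 0.040391] = 0.1777 m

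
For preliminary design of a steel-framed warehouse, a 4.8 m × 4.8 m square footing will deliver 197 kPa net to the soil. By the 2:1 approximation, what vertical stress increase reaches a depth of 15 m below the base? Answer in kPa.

Δσ_z ≈ 11.6 kPa

By the 2:1 method the load spreads at 1 horizontal : 2 vertical, so at depth z the loaded area has grown by z in each plan dimension:
Δσ = qBL/((B+z)(L+z)) = 197×4.8×4.8/((4.8+15)(4.8+15)) = 11.578 kPa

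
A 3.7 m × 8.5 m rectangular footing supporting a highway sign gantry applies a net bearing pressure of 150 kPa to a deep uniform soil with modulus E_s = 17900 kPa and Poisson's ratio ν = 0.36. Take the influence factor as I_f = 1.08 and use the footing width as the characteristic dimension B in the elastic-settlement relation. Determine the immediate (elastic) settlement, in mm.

S_e ≈ 29.1 mm

Immediate (elastic) settlement: S_e = q·B·(1−ν²)/E_s · I_f.
S_e = 150 × 3.7 × (1 − 0.36²) / 17900 × 1.08
    = 150 × 3.7 × 0.8704 / 17900 × 1.08
    = 0.02915 m = 29.15 mm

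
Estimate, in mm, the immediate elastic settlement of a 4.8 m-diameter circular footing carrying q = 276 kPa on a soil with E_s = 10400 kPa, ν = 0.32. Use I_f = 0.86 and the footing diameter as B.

Immediate (elastic) settlement: S_e = q·B·(1−ν²)/E_s · I_f.
S_e = 276 × 4.8 × (1 − 0.32²) / 10400 × 0.86
    = 276 × 4.8 × 0.8976 / 10400 × 0.86
    = 0.09833 m = 98.33 mm

S_e ≈ 98.3 mm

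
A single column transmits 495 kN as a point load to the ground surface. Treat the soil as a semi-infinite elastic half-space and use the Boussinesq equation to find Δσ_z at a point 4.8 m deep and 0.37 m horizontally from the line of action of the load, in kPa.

Boussinesq vertical stress below a point load on an elastic half-space:
Δσ_z = 3P/(2πz²) · [1 + (r/z)²]^(−5/2)
r/z = 0.37/4.8 = 0.077083; [1+(r/z)²]^(−5/2) = 0.9853.
Δσ_z = 3×495/(2π×4.8²) × 0.9853 = 10.258 × 0.9853 = 10.11 kPa

Δσ_z ≈ 10.1 kPa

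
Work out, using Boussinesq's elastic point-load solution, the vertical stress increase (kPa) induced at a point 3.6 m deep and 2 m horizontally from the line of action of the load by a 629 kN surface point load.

Δσ_z ≈ 11.8 kPa

Boussinesq vertical stress below a point load on an elastic half-space:
Δσ_z = 3P/(2πz²) · [1 + (r/z)²]^(−5/2)
r/z = 2/3.6 = 0.55556; [1+(r/z)²]^(−5/2) = 0.51044.
Δσ_z = 3×629/(2π×3.6²) × 0.51044 = 23.173 × 0.51044 = 11.83 kPa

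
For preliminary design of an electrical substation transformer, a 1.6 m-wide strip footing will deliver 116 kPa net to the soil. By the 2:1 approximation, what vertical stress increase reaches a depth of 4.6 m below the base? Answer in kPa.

By the 2:1 method the load spreads at 1 horizontal : 2 vertical, so at depth z the loaded area has grown by z in each plan dimension:
Δσ = qB/(B+z) = 116×1.6/(1.6+4.6) = 29.935 kPa

Δσ_z ≈ 29.9 kPa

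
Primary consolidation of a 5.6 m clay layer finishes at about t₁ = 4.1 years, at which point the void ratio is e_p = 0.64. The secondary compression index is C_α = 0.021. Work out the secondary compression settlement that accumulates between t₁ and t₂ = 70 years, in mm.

S_s ≈ 88.4 mm

Secondary compression: S_s = C_α·H/(1+e_p)·log₁₀(t₂/t₁)
S_s = 0.021×5.6/(1+0.64)×log₁₀(70/4.1)
    = 0.07171 × 1.232 = 0.08837 m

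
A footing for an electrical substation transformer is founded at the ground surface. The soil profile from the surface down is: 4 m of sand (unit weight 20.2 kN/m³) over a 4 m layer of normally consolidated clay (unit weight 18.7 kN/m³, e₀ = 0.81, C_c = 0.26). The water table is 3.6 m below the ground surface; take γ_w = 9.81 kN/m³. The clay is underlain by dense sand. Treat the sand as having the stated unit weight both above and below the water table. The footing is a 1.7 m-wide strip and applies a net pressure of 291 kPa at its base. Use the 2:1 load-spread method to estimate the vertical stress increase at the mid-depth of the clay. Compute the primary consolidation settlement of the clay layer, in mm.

S_c ≈ 129 mm

Mid-depth of clay below the ground surface: z = 4 + 4/2 = 6 m.
Total vertical stress at mid-clay: σ_v = 20.2×4 + 18.7×2 = 118.2 kPa.
Pore pressure: u = 9.81×(6 − 3.6) = 23.544 kPa.
Initial effective stress: σ'_0 = σ_v − u = 118.2 − 23.544 = 94.656 kPa.
Stress increase at mid-clay by the 2:1 spreading method:
Δσ = qB/(B+z) = 291×1.7/(1.7+6) = 64.247 kPa
Final effective stress: σ'_f = σ'_0 + Δσ = 94.656 + 64.247 = 158.9 kPa.
Normally consolidated clay, so the full stress increment lies on the virgin compression line:
S_c = C_c·H/(1+e₀)·log₁₀(σ'_f/σ'_0) = 0.26×4/(1+0.81)×log₁₀(158.9/94.656)
    = 0.57459 × 0.22498 = 0.1293 m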